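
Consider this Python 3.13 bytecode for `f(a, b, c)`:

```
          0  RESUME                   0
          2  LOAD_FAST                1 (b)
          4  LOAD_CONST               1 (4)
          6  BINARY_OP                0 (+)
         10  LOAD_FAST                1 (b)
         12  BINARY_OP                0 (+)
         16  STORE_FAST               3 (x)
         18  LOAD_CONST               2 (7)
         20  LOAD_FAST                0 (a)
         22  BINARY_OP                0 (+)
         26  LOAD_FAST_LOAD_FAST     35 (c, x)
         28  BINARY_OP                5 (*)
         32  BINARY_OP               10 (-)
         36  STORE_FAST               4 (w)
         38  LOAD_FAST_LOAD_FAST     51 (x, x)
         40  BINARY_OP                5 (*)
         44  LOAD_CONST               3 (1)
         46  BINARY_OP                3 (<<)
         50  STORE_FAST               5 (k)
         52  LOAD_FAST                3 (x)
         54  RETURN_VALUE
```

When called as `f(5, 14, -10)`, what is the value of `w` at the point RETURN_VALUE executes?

332

LOAD_FAST b → push 14. Stack: [14]
LOAD_CONST → push 4. Stack: [14, 4]
BINARY_OP + → 14 + 4 = 18. Stack: [18]
LOAD_FAST b → push 14. Stack: [18, 14]
BINARY_OP + → 18 + 14 = 32. Stack: [32]
STORE_FAST x → x=32. Stack: []
LOAD_CONST → push 7. Stack: [7]
LOAD_FAST a → push 5. Stack: [7, 5]
BINARY_OP + → 7 + 5 = 12. Stack: [12]
LOAD_FAST_LOAD_FAST c,x → push -10,32. Stack: [12, -10, 32]
BINARY_OP * → -10 * 32 = -320. Stack: [12, -320]
BINARY_OP - → 12 - -320 = 332. Stack: [332]
STORE_FAST w → w=332. Stack: []
LOAD_FAST_LOAD_FAST x,x → push 32,32. Stack: [32, 32]
BINARY_OP * → 32 * 32 = 1024. Stack: [1024]
LOAD_CONST → push 1. Stack: [1024, 1]
BINARY_OP << → 1024 << 1 = 2048. Stack: [2048]
STORE_FAST k → k=2048. Stack: []
LOAD_FAST x → push 32. Stack: [32]
RETURN_VALUE → return 32.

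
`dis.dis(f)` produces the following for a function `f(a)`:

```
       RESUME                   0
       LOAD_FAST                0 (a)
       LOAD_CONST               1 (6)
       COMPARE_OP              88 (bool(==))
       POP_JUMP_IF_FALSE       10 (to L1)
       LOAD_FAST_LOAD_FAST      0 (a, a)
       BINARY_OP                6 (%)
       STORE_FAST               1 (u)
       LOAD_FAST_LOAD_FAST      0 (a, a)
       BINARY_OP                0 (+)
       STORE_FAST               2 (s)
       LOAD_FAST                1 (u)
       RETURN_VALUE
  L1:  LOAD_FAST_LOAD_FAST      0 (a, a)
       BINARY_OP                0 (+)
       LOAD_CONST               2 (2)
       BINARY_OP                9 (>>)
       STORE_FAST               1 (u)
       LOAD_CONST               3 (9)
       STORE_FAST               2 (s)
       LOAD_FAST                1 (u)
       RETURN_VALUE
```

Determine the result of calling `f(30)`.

LOAD_FAST a → push 30. Stack: [30]
LOAD_CONST → push 6. Stack: [30, 6]
COMPARE_OP bool(==) → 30 vs 6 = False. Stack: [False]
POP_JUMP_IF_FALSE → pop False; jump. Stack: []
LOAD_FAST_LOAD_FAST a,a → push 30,30. Stack: [30, 30]
BINARY_OP + → 30 + 30 = 60. Stack: [60]
LOAD_CONST → push 2. Stack: [60, 2]
BINARY_OP >> → 60 >> 2 = 15. Stack: [15]
STORE_FAST u → u=15. Stack: []
LOAD_CONST → push 9. Stack: [9]
STORE_FAST s → s=9. Stack: []
LOAD_FAST u → push 15. Stack: [15]
RETURN_VALUE → return 15.

15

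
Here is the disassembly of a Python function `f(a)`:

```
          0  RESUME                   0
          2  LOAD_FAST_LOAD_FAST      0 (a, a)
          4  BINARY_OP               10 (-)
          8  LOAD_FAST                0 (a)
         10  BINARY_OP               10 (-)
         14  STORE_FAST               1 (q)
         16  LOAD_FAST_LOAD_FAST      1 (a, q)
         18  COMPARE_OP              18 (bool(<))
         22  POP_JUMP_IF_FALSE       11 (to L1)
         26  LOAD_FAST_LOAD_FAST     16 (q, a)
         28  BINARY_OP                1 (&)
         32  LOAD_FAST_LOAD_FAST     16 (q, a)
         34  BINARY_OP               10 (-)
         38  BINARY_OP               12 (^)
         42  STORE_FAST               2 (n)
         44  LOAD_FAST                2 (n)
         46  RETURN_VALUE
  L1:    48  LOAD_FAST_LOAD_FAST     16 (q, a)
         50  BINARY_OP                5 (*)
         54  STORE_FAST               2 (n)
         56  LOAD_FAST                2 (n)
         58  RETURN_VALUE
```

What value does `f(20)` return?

-400

LOAD_FAST_LOAD_FAST a,a → push 20,20. Stack: [20, 20]
BINARY_OP - → 20 - 20 = 0. Stack: [0]
LOAD_FAST a → push 20. Stack: [0, 20]
BINARY_OP - → 0 - 20 = -20. Stack: [-20]
STORE_FAST q → q=-20. Stack: []
LOAD_FAST_LOAD_FAST a,q → push 20,-20. Stack: [20, -20]
COMPARE_OP bool(<) → 20 vs -20 = False. Stack: [False]
POP_JUMP_IF_FALSE → pop False; jump. Stack: []
LOAD_FAST_LOAD_FAST q,a → push -20,20. Stack: [-20, 20]
BINARY_OP * → -20 * 20 = -400. Stack: [-400]
STORE_FAST n → n=-400. Stack: []
LOAD_FAST n → push -400. Stack: [-400]
RETURN_VALUE → return -400.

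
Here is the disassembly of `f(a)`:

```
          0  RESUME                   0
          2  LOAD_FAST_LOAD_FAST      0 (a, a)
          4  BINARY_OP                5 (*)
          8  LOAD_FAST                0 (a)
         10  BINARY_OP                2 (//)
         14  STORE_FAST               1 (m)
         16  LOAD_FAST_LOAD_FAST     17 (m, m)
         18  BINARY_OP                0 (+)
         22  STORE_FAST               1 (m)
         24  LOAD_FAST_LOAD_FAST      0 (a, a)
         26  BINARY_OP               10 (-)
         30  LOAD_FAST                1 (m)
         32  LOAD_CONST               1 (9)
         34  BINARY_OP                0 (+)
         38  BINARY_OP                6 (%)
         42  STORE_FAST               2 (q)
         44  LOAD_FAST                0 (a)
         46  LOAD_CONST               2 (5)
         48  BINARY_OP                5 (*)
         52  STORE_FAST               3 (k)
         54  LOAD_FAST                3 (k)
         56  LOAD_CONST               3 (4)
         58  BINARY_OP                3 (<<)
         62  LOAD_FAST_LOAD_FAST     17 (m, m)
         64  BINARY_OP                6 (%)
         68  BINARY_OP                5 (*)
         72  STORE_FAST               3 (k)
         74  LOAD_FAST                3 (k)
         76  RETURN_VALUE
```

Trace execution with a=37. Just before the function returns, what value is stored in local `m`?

LOAD_FAST_LOAD_FAST a,a → push 37,37. Stack: [37, 37]
BINARY_OP * → 37 * 37 = 1369. Stack: [1369]
LOAD_FAST a → push 37. Stack: [1369, 37]
BINARY_OP // → 1369 // 37 = 37. Stack: [37]
STORE_FAST m → m=37. Stack: []
LOAD_FAST_LOAD_FAST m,m → push 37,37. Stack: [37, 37]
BINARY_OP + → 37 + 37 = 74. Stack: [74]
STORE_FAST m → m=74. Stack: []
LOAD_FAST_LOAD_FAST a,a → push 37,37. Stack: [37, 37]
BINARY_OP - → 37 - 37 = 0. Stack: [0]
LOAD_FAST m → push 74. Stack: [0, 74]
LOAD_CONST → push 9. Stack: [0, 74, 9]
BINARY_OP + → 74 + 9 = 83. Stack: [0, 83]
BINARY_OP % → 0 % 83 = 0. Stack: [0]
STORE_FAST q → q=0. Stack: []
LOAD_FAST a → push 37. Stack: [37]
LOAD_CONST → push 5. Stack: [37, 5]
BINARY_OP * → 37 * 5 = 185. Stack: [185]
STORE_FAST k → k=185. Stack: []
LOAD_FAST k → push 185. Stack: [185]
LOAD_CONST → push 4. Stack: [185, 4]
BINARY_OP << → 185 << 4 = 2960. Stack: [2960]
LOAD_FAST_LOAD_FAST m,m → push 74,74. Stack: [2960, 74, 74]
BINARY_OP % → 74 % 74 = 0. Stack: [2960, 0]
BINARY_OP * → 2960 * 0 = 0. Stack: [0]
STORE_FAST k → k=0. Stack: []
LOAD_FAST k → push 0. Stack: [0]
RETURN_VALUE → return 0.

74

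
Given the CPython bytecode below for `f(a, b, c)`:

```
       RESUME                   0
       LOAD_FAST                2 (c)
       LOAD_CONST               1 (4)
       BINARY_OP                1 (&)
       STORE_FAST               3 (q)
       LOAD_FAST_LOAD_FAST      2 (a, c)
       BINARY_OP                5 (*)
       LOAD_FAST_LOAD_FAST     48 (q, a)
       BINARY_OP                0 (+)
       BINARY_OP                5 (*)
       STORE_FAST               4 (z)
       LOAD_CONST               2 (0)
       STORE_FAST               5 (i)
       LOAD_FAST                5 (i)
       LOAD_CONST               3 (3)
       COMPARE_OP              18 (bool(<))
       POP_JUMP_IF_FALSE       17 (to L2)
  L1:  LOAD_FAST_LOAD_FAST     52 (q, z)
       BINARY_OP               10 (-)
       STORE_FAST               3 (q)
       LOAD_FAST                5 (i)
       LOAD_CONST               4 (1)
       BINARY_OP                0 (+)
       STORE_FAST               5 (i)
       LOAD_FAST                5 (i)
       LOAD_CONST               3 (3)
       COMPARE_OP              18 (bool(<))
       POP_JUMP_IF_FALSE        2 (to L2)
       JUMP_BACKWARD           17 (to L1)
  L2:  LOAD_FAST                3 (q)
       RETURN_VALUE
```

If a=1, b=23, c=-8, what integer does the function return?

24

LOAD_FAST c → push -8. Stack: [-8]
LOAD_CONST → push 4. Stack: [-8, 4]
BINARY_OP & → -8 & 4 = 0. Stack: [0]
STORE_FAST q → q=0. Stack: []
LOAD_FAST_LOAD_FAST a,c → push 1,-8. Stack: [1, -8]
BINARY_OP * → 1 * -8 = -8. Stack: [-8]
LOAD_FAST_LOAD_FAST q,a → push 0,1. Stack: [-8, 0, 1]
BINARY_OP + → 0 + 1 = 1. Stack: [-8, 1]
BINARY_OP * → -8 * 1 = -8. Stack: [-8]
STORE_FAST z → z=-8. Stack: []
LOAD_CONST → push 0. Stack: [0]
STORE_FAST i → i=0. Stack: []
LOAD_FAST i → push 0. Stack: [0]
LOAD_CONST → push 3. Stack: [0, 3]
COMPARE_OP bool(<) → 0 vs 3 = True. Stack: [True]
POP_JUMP_IF_FALSE → pop True; no jump. Stack: []
LOAD_FAST_LOAD_FAST q,z → push 0,-8. Stack: [0, -8]
BINARY_OP - → 0 - -8 = 8. Stack: [8]
STORE_FAST q → q=8. Stack: []
LOAD_FAST i → push 0. Stack: [0]
LOAD_CONST → push 1. Stack: [0, 1]
BINARY_OP + → 0 + 1 = 1. Stack: [1]
STORE_FAST i → i=1. Stack: []
LOAD_FAST i → push 1. Stack: [1]
LOAD_CONST → push 3. Stack: [1, 3]
COMPARE_OP bool(<) → 1 vs 3 = True. Stack: [True]
POP_JUMP_IF_FALSE → pop True; no jump. Stack: []
LOAD_FAST_LOAD_FAST q,z → push 8,-8. Stack: [8, -8]
BINARY_OP - → 8 - -8 = 16. Stack: [16]
STORE_FAST q → q=16. Stack: []
LOAD_FAST i → push 1. Stack: [1]
LOAD_CONST → push 1. Stack: [1, 1]
BINARY_OP + → 1 + 1 = 2. Stack: [2]
STORE_FAST i → i=2. Stack: []
LOAD_FAST i → push 2. Stack: [2]
LOAD_CONST → push 3. Stack: [2, 3]
COMPARE_OP bool(<) → 2 vs 3 = True. Stack: [True]
POP_JUMP_IF_FALSE → pop True; no jump. Stack: []
LOAD_FAST_LOAD_FAST q,z → push 16,-8. Stack: [16, -8]
BINARY_OP - → 16 - -8 = 24. Stack: [24]
STORE_FAST q → q=24. Stack: []
LOAD_FAST i → push 2. Stack: [2]
LOAD_CONST → push 1. Stack: [2, 1]
BINARY_OP + → 2 + 1 = 3. Stack: [3]
STORE_FAST i → i=3. Stack: []
LOAD_FAST i → push 3. Stack: [3]
LOAD_CONST → push 3. Stack: [3, 3]
COMPARE_OP bool(<) → 3 vs 3 = False. Stack: [False]
POP_JUMP_IF_FALSE → pop False; jump. Stack: []
LOAD_FAST q → push 24. Stack: [24]
RETURN_VALUE → return 24.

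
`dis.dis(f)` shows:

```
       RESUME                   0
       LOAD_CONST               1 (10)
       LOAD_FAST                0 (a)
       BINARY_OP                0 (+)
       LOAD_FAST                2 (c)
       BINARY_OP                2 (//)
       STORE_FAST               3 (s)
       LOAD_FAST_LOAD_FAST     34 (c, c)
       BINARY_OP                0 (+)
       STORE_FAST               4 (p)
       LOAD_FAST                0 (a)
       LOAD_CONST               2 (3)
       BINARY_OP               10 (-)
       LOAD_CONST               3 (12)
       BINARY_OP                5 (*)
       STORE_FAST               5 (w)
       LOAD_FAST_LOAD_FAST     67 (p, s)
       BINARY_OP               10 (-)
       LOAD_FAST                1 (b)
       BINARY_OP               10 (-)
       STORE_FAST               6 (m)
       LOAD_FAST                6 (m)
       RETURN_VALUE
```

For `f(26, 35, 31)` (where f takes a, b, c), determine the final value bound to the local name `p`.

LOAD_CONST → push 10. Stack: [10]
LOAD_FAST a → push 26. Stack: [10, 26]
BINARY_OP + → 10 + 26 = 36. Stack: [36]
LOAD_FAST c → push 31. Stack: [36, 31]
BINARY_OP // → 36 // 31 = 1. Stack: [1]
STORE_FAST s → s=1. Stack: []
LOAD_FAST_LOAD_FAST c,c → push 31,31. Stack: [31, 31]
BINARY_OP + → 31 + 31 = 62. Stack: [62]
STORE_FAST p → p=62. Stack: []
LOAD_FAST a → push 26. Stack: [26]
LOAD_CONST → push 3. Stack: [26, 3]
BINARY_OP - → 26 - 3 = 23. Stack: [23]
LOAD_CONST → push 12. Stack: [23, 12]
BINARY_OP * → 23 * 12 = 276. Stack: [276]
STORE_FAST w → w=276. Stack: []
LOAD_FAST_LOAD_FAST p,s → push 62,1. Stack: [62, 1]
BINARY_OP - → 62 - 1 = 61. Stack: [61]
LOAD_FAST b → push 35. Stack: [61, 35]
BINARY_OP - → 61 - 35 = 26. Stack: [26]
STORE_FAST m → m=26. Stack: []
LOAD_FAST m → push 26. Stack: [26]
RETURN_VALUE → return 26.

62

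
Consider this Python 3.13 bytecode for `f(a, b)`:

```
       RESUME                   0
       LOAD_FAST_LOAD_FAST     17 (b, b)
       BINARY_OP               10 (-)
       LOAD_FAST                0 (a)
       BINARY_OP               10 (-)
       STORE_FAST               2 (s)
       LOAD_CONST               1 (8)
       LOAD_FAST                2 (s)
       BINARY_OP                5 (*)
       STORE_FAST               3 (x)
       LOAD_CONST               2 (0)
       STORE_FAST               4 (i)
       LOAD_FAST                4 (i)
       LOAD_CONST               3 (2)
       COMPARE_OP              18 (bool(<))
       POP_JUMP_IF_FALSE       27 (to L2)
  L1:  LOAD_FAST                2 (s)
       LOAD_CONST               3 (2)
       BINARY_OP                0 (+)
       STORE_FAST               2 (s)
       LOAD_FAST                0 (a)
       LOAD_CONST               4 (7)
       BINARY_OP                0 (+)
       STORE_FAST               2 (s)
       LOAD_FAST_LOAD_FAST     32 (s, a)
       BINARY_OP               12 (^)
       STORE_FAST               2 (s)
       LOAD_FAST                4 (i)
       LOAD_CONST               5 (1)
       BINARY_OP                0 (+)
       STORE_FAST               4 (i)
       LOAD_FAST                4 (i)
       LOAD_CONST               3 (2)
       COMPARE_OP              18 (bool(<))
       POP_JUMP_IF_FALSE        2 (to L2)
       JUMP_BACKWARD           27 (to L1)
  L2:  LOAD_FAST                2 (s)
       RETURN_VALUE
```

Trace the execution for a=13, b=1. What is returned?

25

LOAD_FAST_LOAD_FAST b,b → push 1,1. Stack: [1, 1]
BINARY_OP - → 1 - 1 = 0. Stack: [0]
LOAD_FAST a → push 13. Stack: [0, 13]
BINARY_OP - → 0 - 13 = -13. Stack: [-13]
STORE_FAST s → s=-13. Stack: []
LOAD_CONST → push 8. Stack: [8]
LOAD_FAST s → push -13. Stack: [8, -13]
BINARY_OP * → 8 * -13 = -104. Stack: [-104]
STORE_FAST x → x=-104. Stack: []
LOAD_CONST → push 0. Stack: [0]
STORE_FAST i → i=0. Stack: []
LOAD_FAST i → push 0. Stack: [0]
LOAD_CONST → push 2. Stack: [0, 2]
COMPARE_OP bool(<) → 0 vs 2 = True. Stack: [True]
POP_JUMP_IF_FALSE → pop True; no jump. Stack: []
LOAD_FAST s → push -13. Stack: [-13]
LOAD_CONST → push 2. Stack: [-13, 2]
BINARY_OP + → -13 + 2 = -11. Stack: [-11]
STORE_FAST s → s=-11. Stack: []
LOAD_FAST a → push 13. Stack: [13]
LOAD_CONST → push 7. Stack: [13, 7]
BINARY_OP + → 13 + 7 = 20. Stack: [20]
STORE_FAST s → s=20. Stack: []
LOAD_FAST_LOAD_FAST s,a → push 20,13. Stack: [20, 13]
BINARY_OP ^ → 20 ^ 13 = 25. Stack: [25]
STORE_FAST s → s=25. Stack: []
LOAD_FAST i → push 0. Stack: [0]
LOAD_CONST → push 1. Stack: [0, 1]
BINARY_OP + → 0 + 1 = 1. Stack: [1]
STORE_FAST i → i=1. Stack: []
LOAD_FAST i → push 1. Stack: [1]
LOAD_CONST → push 2. Stack: [1, 2]
COMPARE_OP bool(<) → 1 vs 2 = True. Stack: [True]
POP_JUMP_IF_FALSE → pop True; no jump. Stack: []
LOAD_FAST s → push 25. Stack: [25]
LOAD_CONST → push 2. Stack: [25, 2]
BINARY_OP + → 25 + 2 = 27. Stack: [27]
STORE_FAST s → s=27. Stack: []
LOAD_FAST a → push 13. Stack: [13]
LOAD_CONST → push 7. Stack: [13, 7]
BINARY_OP + → 13 + 7 = 20. Stack: [20]
STORE_FAST s → s=20. Stack: []
LOAD_FAST_LOAD_FAST s,a → push 20,13. Stack: [20, 13]
BINARY_OP ^ → 20 ^ 13 = 25. Stack: [25]
STORE_FAST s → s=25. Stack: []
LOAD_FAST i → push 1. Stack: [1]
LOAD_CONST → push 1. Stack: [1, 1]
BINARY_OP + → 1 + 1 = 2. Stack: [2]
STORE_FAST i → i=2. Stack: []
LOAD_FAST i → push 2. Stack: [2]
LOAD_CONST → push 2. Stack: [2, 2]
COMPARE_OP bool(<) → 2 vs 2 = False. Stack: [False]
POP_JUMP_IF_FALSE → pop False; jump. Stack: []
LOAD_FAST s → push 25. Stack: [25]
RETURN_VALUE → return 25.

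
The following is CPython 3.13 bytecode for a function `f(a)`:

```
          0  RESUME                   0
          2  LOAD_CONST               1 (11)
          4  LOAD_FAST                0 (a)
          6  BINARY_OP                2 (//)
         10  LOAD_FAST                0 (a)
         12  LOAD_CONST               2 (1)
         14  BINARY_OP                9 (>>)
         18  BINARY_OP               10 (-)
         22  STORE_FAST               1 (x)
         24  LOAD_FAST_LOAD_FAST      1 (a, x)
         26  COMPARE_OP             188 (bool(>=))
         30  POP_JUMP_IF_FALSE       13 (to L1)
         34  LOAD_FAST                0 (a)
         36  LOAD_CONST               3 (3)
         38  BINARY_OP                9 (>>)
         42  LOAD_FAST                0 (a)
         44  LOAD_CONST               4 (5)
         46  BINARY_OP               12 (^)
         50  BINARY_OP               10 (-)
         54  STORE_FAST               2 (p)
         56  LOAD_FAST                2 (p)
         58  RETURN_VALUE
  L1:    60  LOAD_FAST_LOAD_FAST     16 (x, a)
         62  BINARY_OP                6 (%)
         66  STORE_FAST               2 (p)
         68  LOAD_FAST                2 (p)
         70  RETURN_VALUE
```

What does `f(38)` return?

-31

LOAD_CONST → push 11. Stack: [11]
LOAD_FAST a → push 38. Stack: [11, 38]
BINARY_OP // → 11 // 38 = 0. Stack: [0]
LOAD_FAST a → push 38. Stack: [0, 38]
LOAD_CONST → push 1. Stack: [0, 38, 1]
BINARY_OP >> → 38 >> 1 = 19. Stack: [0, 19]
BINARY_OP - → 0 - 19 = -19. Stack: [-19]
STORE_FAST x → x=-19. Stack: []
LOAD_FAST_LOAD_FAST a,x → push 38,-19. Stack: [38, -19]
COMPARE_OP bool(>=) → 38 vs -19 = True. Stack: [True]
POP_JUMP_IF_FALSE → pop True; no jump. Stack: []
LOAD_FAST a → push 38. Stack: [38]
LOAD_CONST → push 3. Stack: [38, 3]
BINARY_OP >> → 38 >> 3 = 4. Stack: [4]
LOAD_FAST a → push 38. Stack: [4, 38]
LOAD_CONST → push 5. Stack: [4, 38, 5]
BINARY_OP ^ → 38 ^ 5 = 35. Stack: [4, 35]
BINARY_OP - → 4 - 35 = -31. Stack: [-31]
STORE_FAST p → p=-31. Stack: []
LOAD_FAST p → push -31. Stack: [-31]
RETURN_VALUE → return -31.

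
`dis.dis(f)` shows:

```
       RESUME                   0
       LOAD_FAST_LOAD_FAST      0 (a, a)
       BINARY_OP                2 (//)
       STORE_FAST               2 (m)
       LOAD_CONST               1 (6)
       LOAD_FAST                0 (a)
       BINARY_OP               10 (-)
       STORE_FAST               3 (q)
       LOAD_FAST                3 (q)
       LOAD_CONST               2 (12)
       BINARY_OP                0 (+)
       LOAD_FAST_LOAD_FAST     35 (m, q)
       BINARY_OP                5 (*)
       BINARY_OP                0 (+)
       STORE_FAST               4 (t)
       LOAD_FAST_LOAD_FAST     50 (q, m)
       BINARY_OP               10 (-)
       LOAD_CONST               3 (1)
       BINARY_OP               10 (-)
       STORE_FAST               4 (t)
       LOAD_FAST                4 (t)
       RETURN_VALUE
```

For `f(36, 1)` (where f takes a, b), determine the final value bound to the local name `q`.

LOAD_FAST_LOAD_FAST a,a → push 36,36. Stack: [36, 36]
BINARY_OP // → 36 // 36 = 1. Stack: [1]
STORE_FAST m → m=1. Stack: []
LOAD_CONST → push 6. Stack: [6]
LOAD_FAST a → push 36. Stack: [6, 36]
BINARY_OP - → 6 - 36 = -30. Stack: [-30]
STORE_FAST q → q=-30. Stack: []
LOAD_FAST q → push -30. Stack: [-30]
LOAD_CONST → push 12. Stack: [-30, 12]
BINARY_OP + → -30 + 12 = -18. Stack: [-18]
LOAD_FAST_LOAD_FAST m,q → push 1,-30. Stack: [-18, 1, -30]
BINARY_OP * → 1 * -30 = -30. Stack: [-18, -30]
BINARY_OP + → -18 + -30 = -48. Stack: [-48]
STORE_FAST t → t=-48. Stack: []
LOAD_FAST_LOAD_FAST q,m → push -30,1. Stack: [-30, 1]
BINARY_OP - → -30 - 1 = -31. Stack: [-31]
LOAD_CONST → push 1. Stack: [-31, 1]
BINARY_OP - → -31 - 1 = -32. Stack: [-32]
STORE_FAST t → t=-32. Stack: []
LOAD_FAST t → push -32. Stack: [-32]
RETURN_VALUE → return -32.

-30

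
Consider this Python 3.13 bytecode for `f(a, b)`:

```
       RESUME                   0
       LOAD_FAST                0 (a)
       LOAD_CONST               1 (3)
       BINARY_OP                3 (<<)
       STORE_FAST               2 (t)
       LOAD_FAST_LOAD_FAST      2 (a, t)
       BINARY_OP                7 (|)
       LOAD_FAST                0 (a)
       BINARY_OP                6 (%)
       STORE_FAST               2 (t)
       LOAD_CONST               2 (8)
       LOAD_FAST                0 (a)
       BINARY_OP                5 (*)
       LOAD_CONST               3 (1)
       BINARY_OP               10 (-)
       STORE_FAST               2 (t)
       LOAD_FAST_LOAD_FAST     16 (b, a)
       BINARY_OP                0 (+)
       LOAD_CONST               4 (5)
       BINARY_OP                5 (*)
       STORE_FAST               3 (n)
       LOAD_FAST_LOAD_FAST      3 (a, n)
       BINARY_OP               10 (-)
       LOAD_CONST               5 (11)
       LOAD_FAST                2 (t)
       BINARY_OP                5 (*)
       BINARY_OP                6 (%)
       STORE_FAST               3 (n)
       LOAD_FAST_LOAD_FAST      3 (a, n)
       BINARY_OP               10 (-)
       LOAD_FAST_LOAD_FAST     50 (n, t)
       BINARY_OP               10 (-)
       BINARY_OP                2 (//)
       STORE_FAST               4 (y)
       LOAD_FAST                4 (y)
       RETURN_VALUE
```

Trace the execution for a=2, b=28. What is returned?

LOAD_FAST a → push 2. Stack: [2]
LOAD_CONST → push 3. Stack: [2, 3]
BINARY_OP << → 2 << 3 = 16. Stack: [16]
STORE_FAST t → t=16. Stack: []
LOAD_FAST_LOAD_FAST a,t → push 2,16. Stack: [2, 16]
BINARY_OP | → 2 | 16 = 18. Stack: [18]
LOAD_FAST a → push 2. Stack: [18, 2]
BINARY_OP % → 18 % 2 = 0. Stack: [0]
STORE_FAST t → t=0. Stack: []
LOAD_CONST → push 8. Stack: [8]
LOAD_FAST a → push 2. Stack: [8, 2]
BINARY_OP * → 8 * 2 = 16. Stack: [16]
LOAD_CONST → push 1. Stack: [16, 1]
BINARY_OP - → 16 - 1 = 15. Stack: [15]
STORE_FAST t → t=15. Stack: []
LOAD_FAST_LOAD_FAST b,a → push 28,2. Stack: [28, 2]
BINARY_OP + → 28 + 2 = 30. Stack: [30]
LOAD_CONST → push 5. Stack: [30, 5]
BINARY_OP * → 30 * 5 = 150. Stack: [150]
STORE_FAST n → n=150. Stack: []
LOAD_FAST_LOAD_FAST a,n → push 2,150. Stack: [2, 150]
BINARY_OP - → 2 - 150 = -148. Stack: [-148]
LOAD_CONST → push 11. Stack: [-148, 11]
LOAD_FAST t → push 15. Stack: [-148, 11, 15]
BINARY_OP * → 11 * 15 = 165. Stack: [-148, 165]
BINARY_OP % → -148 % 165 = 17. Stack: [17]
STORE_FAST n → n=17. Stack: []
LOAD_FAST_LOAD_FAST a,n → push 2,17. Stack: [2, 17]
BINARY_OP - → 2 - 17 = -15. Stack: [-15]
LOAD_FAST_LOAD_FAST n,t → push 17,15. Stack: [-15, 17, 15]
BINARY_OP - → 17 - 15 = 2. Stack: [-15, 2]
BINARY_OP // → -15 // 2 = -8. Stack: [-8]
STORE_FAST y → y=-8. Stack: []
LOAD_FAST y → push -8. Stack: [-8]
RETURN_VALUE → return -8.

-8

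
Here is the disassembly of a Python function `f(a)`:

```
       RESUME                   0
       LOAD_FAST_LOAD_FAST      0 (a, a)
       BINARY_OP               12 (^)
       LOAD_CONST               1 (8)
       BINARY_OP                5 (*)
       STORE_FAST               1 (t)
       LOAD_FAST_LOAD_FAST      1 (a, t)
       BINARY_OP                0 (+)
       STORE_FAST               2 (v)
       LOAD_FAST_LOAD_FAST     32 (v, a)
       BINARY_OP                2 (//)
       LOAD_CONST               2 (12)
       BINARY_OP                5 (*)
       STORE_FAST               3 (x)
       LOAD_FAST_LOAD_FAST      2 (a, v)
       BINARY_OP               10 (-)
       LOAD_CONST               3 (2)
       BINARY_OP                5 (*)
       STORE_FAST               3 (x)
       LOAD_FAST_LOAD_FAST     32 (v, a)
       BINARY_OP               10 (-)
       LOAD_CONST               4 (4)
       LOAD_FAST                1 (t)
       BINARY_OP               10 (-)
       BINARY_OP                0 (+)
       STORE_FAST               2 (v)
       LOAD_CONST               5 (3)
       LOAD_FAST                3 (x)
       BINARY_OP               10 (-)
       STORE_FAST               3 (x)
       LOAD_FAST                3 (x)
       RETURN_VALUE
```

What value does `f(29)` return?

LOAD_FAST_LOAD_FAST a,a → push 29,29. Stack: [29, 29]
BINARY_OP ^ → 29 ^ 29 = 0. Stack: [0]
LOAD_CONST → push 8. Stack: [0, 8]
BINARY_OP * → 0 * 8 = 0. Stack: [0]
STORE_FAST t → t=0. Stack: []
LOAD_FAST_LOAD_FAST a,t → push 29,0. Stack: [29, 0]
BINARY_OP + → 29 + 0 = 29. Stack: [29]
STORE_FAST v → v=29. Stack: []
LOAD_FAST_LOAD_FAST v,a → push 29,29. Stack: [29, 29]
BINARY_OP // → 29 // 29 = 1. Stack: [1]
LOAD_CONST → push 12. Stack: [1, 12]
BINARY_OP * → 1 * 12 = 12. Stack: [12]
STORE_FAST x → x=12. Stack: []
LOAD_FAST_LOAD_FAST a,v → push 29,29. Stack: [29, 29]
BINARY_OP - → 29 - 29 = 0. Stack: [0]
LOAD_CONST → push 2. Stack: [0, 2]
BINARY_OP * → 0 * 2 = 0. Stack: [0]
STORE_FAST x → x=0. Stack: []
LOAD_FAST_LOAD_FAST v,a → push 29,29. Stack: [29, 29]
BINARY_OP - → 29 - 29 = 0. Stack: [0]
LOAD_CONST → push 4. Stack: [0, 4]
LOAD_FAST t → push 0. Stack: [0, 4, 0]
BINARY_OP - → 4 - 0 = 4. Stack: [0, 4]
BINARY_OP + → 0 + 4 = 4. Stack: [4]
STORE_FAST v → v=4. Stack: []
LOAD_CONST → push 3. Stack: [3]
LOAD_FAST x → push 0. Stack: [3, 0]
BINARY_OP - → 3 - 0 = 3. Stack: [3]
STORE_FAST x → x=3. Stack: []
LOAD_FAST x → push 3. Stack: [3]
RETURN_VALUE → return 3.

3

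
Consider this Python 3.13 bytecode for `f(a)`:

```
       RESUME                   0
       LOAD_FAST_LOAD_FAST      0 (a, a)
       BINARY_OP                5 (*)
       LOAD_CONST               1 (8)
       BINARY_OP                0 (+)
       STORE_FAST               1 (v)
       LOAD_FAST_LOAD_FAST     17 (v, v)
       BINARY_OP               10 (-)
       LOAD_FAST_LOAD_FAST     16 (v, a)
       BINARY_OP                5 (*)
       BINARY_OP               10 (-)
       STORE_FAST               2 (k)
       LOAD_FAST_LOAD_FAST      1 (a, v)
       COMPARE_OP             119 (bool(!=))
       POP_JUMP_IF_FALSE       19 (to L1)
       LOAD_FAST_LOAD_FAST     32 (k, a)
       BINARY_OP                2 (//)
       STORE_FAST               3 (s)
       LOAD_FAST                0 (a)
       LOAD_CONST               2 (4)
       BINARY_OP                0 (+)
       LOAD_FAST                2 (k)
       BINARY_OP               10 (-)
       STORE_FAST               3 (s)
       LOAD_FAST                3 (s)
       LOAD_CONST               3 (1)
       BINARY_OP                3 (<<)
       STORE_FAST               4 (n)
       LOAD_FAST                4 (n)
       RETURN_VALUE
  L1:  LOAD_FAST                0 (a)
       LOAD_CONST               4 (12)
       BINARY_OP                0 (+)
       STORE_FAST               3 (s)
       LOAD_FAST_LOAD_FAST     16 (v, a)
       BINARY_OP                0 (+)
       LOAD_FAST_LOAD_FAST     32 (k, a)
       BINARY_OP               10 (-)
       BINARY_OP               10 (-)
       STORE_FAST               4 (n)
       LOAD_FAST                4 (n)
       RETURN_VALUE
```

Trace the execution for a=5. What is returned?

348

LOAD_FAST_LOAD_FAST a,a → push 5,5. Stack: [5, 5]
BINARY_OP * → 5 * 5 = 25. Stack: [25]
LOAD_CONST → push 8. Stack: [25, 8]
BINARY_OP + → 25 + 8 = 33. Stack: [33]
STORE_FAST v → v=33. Stack: []
LOAD_FAST_LOAD_FAST v,v → push 33,33. Stack: [33, 33]
BINARY_OP - → 33 - 33 = 0. Stack: [0]
LOAD_FAST_LOAD_FAST v,a → push 33,5. Stack: [0, 33, 5]
BINARY_OP * → 33 * 5 = 165. Stack: [0, 165]
BINARY_OP - → 0 - 165 = -165. Stack: [-165]
STORE_FAST k → k=-165. Stack: []
LOAD_FAST_LOAD_FAST a,v → push 5,33. Stack: [5, 33]
COMPARE_OP bool(!=) → 5 vs 33 = True. Stack: [True]
POP_JUMP_IF_FALSE → pop True; no jump. Stack: []
LOAD_FAST_LOAD_FAST k,a → push -165,5. Stack: [-165, 5]
BINARY_OP // → -165 // 5 = -33. Stack: [-33]
STORE_FAST s → s=-33. Stack: []
LOAD_FAST a → push 5. Stack: [5]
LOAD_CONST → push 4. Stack: [5, 4]
BINARY_OP + → 5 + 4 = 9. Stack: [9]
LOAD_FAST k → push -165. Stack: [9, -165]
BINARY_OP - → 9 - -165 = 174. Stack: [174]
STORE_FAST s → s=174. Stack: []
LOAD_FAST s → push 174. Stack: [174]
LOAD_CONST → push 1. Stack: [174, 1]
BINARY_OP << → 174 << 1 = 348. Stack: [348]
STORE_FAST n → n=348. Stack: []
LOAD_FAST n → push 348. Stack: [348]
RETURN_VALUE → return 348.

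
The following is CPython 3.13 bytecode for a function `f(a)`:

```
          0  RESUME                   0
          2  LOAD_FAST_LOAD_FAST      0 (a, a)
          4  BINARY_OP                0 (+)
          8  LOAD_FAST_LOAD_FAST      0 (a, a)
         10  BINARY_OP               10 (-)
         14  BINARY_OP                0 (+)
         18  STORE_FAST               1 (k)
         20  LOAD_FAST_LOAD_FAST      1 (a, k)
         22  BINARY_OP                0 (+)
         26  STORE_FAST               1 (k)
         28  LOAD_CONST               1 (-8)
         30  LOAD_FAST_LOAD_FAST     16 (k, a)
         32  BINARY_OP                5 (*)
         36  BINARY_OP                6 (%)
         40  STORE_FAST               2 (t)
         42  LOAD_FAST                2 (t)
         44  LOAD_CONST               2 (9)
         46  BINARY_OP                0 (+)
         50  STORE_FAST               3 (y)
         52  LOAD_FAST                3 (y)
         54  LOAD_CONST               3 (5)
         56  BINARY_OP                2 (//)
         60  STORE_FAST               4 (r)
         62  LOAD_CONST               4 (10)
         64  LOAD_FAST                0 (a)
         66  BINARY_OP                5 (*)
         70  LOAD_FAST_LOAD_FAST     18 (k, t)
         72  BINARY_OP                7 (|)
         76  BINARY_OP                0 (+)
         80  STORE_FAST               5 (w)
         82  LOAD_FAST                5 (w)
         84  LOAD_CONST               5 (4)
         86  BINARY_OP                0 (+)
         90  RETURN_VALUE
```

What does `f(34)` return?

3902

LOAD_FAST_LOAD_FAST a,a → push 34,34. Stack: [34, 34]
BINARY_OP + → 34 + 34 = 68. Stack: [68]
LOAD_FAST_LOAD_FAST a,a → push 34,34. Stack: [68, 34, 34]
BINARY_OP - → 34 - 34 = 0. Stack: [68, 0]
BINARY_OP + → 68 + 0 = 68. Stack: [68]
STORE_FAST k → k=68. Stack: []
LOAD_FAST_LOAD_FAST a,k → push 34,68. Stack: [34, 68]
BINARY_OP + → 34 + 68 = 102. Stack: [102]
STORE_FAST k → k=102. Stack: []
LOAD_CONST → push -8. Stack: [-8]
LOAD_FAST_LOAD_FAST k,a → push 102,34. Stack: [-8, 102, 34]
BINARY_OP * → 102 * 34 = 3468. Stack: [-8, 3468]
BINARY_OP % → -8 % 3468 = 3460. Stack: [3460]
STORE_FAST t → t=3460. Stack: []
LOAD_FAST t → push 3460. Stack: [3460]
LOAD_CONST → push 9. Stack: [3460, 9]
BINARY_OP + → 3460 + 9 = 3469. Stack: [3469]
STORE_FAST y → y=3469. Stack: []
LOAD_FAST y → push 3469. Stack: [3469]
LOAD_CONST → push 5. Stack: [3469, 5]
BINARY_OP // → 3469 // 5 = 693. Stack: [693]
STORE_FAST r → r=693. Stack: []
LOAD_CONST → push 10. Stack: [10]
LOAD_FAST a → push 34. Stack: [10, 34]
BINARY_OP * → 10 * 34 = 340. Stack: [340]
LOAD_FAST_LOAD_FAST k,t → push 102,3460. Stack: [340, 102, 3460]
BINARY_OP | → 102 | 3460 = 3558. Stack: [340, 3558]
BINARY_OP + → 340 + 3558 = 3898. Stack: [3898]
STORE_FAST w → w=3898. Stack: []
LOAD_FAST w → push 3898. Stack: [3898]
LOAD_CONST → push 4. Stack: [3898, 4]
BINARY_OP + → 3898 + 4 = 3902. Stack: [3902]
RETURN_VALUE → return 3902.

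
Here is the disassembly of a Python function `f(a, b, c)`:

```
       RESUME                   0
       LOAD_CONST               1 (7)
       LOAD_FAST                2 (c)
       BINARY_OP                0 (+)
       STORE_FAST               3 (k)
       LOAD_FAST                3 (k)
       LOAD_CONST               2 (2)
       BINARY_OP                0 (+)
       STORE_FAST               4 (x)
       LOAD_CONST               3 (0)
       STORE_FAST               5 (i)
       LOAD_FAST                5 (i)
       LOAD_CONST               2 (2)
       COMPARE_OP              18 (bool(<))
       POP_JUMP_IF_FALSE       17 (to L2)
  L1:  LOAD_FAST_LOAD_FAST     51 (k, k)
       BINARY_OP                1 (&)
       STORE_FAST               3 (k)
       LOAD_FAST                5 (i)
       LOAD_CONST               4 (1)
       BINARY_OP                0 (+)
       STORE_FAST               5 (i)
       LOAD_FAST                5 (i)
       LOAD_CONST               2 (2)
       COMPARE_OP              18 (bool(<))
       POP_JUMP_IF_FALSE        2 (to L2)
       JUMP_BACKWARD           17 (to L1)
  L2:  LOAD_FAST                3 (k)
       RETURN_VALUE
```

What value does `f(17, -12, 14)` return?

21

LOAD_CONST → push 7. Stack: [7]
LOAD_FAST c → push 14. Stack: [7, 14]
BINARY_OP + → 7 + 14 = 21. Stack: [21]
STORE_FAST k → k=21. Stack: []
LOAD_FAST k → push 21. Stack: [21]
LOAD_CONST → push 2. Stack: [21, 2]
BINARY_OP + → 21 + 2 = 23. Stack: [23]
STORE_FAST x → x=23. Stack: []
LOAD_CONST → push 0. Stack: [0]
STORE_FAST i → i=0. Stack: []
LOAD_FAST i → push 0. Stack: [0]
LOAD_CONST → push 2. Stack: [0, 2]
COMPARE_OP bool(<) → 0 vs 2 = True. Stack: [True]
POP_JUMP_IF_FALSE → pop True; no jump. Stack: []
LOAD_FAST_LOAD_FAST k,k → push 21,21. Stack: [21, 21]
BINARY_OP & → 21 & 21 = 21. Stack: [21]
STORE_FAST k → k=21. Stack: []
LOAD_FAST i → push 0. Stack: [0]
LOAD_CONST → push 1. Stack: [0, 1]
BINARY_OP + → 0 + 1 = 1. Stack: [1]
STORE_FAST i → i=1. Stack: []
LOAD_FAST i → push 1. Stack: [1]
LOAD_CONST → push 2. Stack: [1, 2]
COMPARE_OP bool(<) → 1 vs 2 = True. Stack: [True]
POP_JUMP_IF_FALSE → pop True; no jump. Stack: []
LOAD_FAST_LOAD_FAST k,k → push 21,21. Stack: [21, 21]
BINARY_OP & → 21 & 21 = 21. Stack: [21]
STORE_FAST k → k=21. Stack: []
LOAD_FAST i → push 1. Stack: [1]
LOAD_CONST → push 1. Stack: [1, 1]
BINARY_OP + → 1 + 1 = 2. Stack: [2]
STORE_FAST i → i=2. Stack: []
LOAD_FAST i → push 2. Stack: [2]
LOAD_CONST → push 2. Stack: [2, 2]
COMPARE_OP bool(<) → 2 vs 2 = False. Stack: [False]
POP_JUMP_IF_FALSE → pop False; jump. Stack: []
LOAD_FAST k → push 21. Stack: [21]
RETURN_VALUE → return 21.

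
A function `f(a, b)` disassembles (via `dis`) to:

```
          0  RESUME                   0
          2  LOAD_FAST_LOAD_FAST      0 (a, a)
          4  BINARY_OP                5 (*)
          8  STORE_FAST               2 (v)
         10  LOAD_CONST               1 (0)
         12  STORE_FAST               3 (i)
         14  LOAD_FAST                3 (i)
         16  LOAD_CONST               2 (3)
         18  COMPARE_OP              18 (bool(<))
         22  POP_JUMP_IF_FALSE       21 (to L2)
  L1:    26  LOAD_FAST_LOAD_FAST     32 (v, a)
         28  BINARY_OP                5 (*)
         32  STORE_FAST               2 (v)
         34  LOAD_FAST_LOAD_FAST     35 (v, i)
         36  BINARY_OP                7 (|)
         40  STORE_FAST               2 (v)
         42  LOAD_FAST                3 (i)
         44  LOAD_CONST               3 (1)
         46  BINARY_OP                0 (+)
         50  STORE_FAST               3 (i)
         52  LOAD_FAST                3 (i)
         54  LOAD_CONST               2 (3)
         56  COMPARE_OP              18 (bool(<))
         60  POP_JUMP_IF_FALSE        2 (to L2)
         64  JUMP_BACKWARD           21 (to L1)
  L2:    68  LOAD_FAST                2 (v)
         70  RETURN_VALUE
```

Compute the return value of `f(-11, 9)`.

LOAD_FAST_LOAD_FAST a,a → push -11,-11. Stack: [-11, -11]
BINARY_OP * → -11 * -11 = 121. Stack: [121]
STORE_FAST v → v=121. Stack: []
LOAD_CONST → push 0. Stack: [0]
STORE_FAST i → i=0. Stack: []
LOAD_FAST i → push 0. Stack: [0]
LOAD_CONST → push 3. Stack: [0, 3]
COMPARE_OP bool(<) → 0 vs 3 = True. Stack: [True]
POP_JUMP_IF_FALSE → pop True; no jump. Stack: []
LOAD_FAST_LOAD_FAST v,a → push 121,-11. Stack: [121, -11]
BINARY_OP * → 121 * -11 = -1331. Stack: [-1331]
STORE_FAST v → v=-1331. Stack: []
LOAD_FAST_LOAD_FAST v,i → push -1331,0. Stack: [-1331, 0]
BINARY_OP | → -1331 | 0 = -1331. Stack: [-1331]
STORE_FAST v → v=-1331. Stack: []
LOAD_FAST i → push 0. Stack: [0]
LOAD_CONST → push 1. Stack: [0, 1]
BINARY_OP + → 0 + 1 = 1. Stack: [1]
STORE_FAST i → i=1. Stack: []
LOAD_FAST i → push 1. Stack: [1]
LOAD_CONST → push 3. Stack: [1, 3]
COMPARE_OP bool(<) → 1 vs 3 = True. Stack: [True]
POP_JUMP_IF_FALSE → pop True; no jump. Stack: []
LOAD_FAST_LOAD_FAST v,a → push -1331,-11. Stack: [-1331, -11]
BINARY_OP * → -1331 * -11 = 14641. Stack: [14641]
STORE_FAST v → v=14641. Stack: []
LOAD_FAST_LOAD_FAST v,i → push 14641,1. Stack: [14641, 1]
BINARY_OP | → 14641 | 1 = 14641. Stack: [14641]
STORE_FAST v → v=14641. Stack: []
LOAD_FAST i → push 1. Stack: [1]
LOAD_CONST → push 1. Stack: [1, 1]
BINARY_OP + → 1 + 1 = 2. Stack: [2]
STORE_FAST i → i=2. Stack: []
LOAD_FAST i → push 2. Stack: [2]
LOAD_CONST → push 3. Stack: [2, 3]
COMPARE_OP bool(<) → 2 vs 3 = True. Stack: [True]
POP_JUMP_IF_FALSE → pop True; no jump. Stack: []
LOAD_FAST_LOAD_FAST v,a → push 14641,-11. Stack: [14641, -11]
BINARY_OP * → 14641 * -11 = -161051. Stack: [-161051]
STORE_FAST v → v=-161051. Stack: []
LOAD_FAST_LOAD_FAST v,i → push -161051,2. Stack: [-161051, 2]
BINARY_OP | → -161051 | 2 = -161049. Stack: [-161049]
STORE_FAST v → v=-161049. Stack: []
LOAD_FAST i → push 2. Stack: [2]
LOAD_CONST → push 1. Stack: [2, 1]
BINARY_OP + → 2 + 1 = 3. Stack: [3]
STORE_FAST i → i=3. Stack: []
LOAD_FAST i → push 3. Stack: [3]
LOAD_CONST → push 3. Stack: [3, 3]
COMPARE_OP bool(<) → 3 vs 3 = False. Stack: [False]
POP_JUMP_IF_FALSE → pop False; jump. Stack: []
LOAD_FAST v → push -161049. Stack: [-161049]
RETURN_VALUE → return -161049.

-161049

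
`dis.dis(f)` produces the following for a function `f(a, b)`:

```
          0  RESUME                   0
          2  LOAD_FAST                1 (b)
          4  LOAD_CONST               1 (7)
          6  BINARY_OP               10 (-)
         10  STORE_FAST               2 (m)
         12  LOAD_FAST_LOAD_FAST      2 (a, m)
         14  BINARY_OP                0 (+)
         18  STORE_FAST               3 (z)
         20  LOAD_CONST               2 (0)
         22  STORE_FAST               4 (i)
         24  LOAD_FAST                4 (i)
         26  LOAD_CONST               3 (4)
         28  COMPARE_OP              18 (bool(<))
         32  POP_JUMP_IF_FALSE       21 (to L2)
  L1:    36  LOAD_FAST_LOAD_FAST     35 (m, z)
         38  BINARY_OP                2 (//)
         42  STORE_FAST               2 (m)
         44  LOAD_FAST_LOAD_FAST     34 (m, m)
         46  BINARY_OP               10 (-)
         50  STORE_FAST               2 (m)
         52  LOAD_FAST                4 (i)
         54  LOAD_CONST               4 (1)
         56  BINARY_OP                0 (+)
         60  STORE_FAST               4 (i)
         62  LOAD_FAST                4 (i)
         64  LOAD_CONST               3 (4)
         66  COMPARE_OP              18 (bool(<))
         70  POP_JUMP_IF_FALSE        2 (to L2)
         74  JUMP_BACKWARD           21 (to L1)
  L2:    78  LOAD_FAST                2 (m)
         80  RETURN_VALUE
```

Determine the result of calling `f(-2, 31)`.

0

LOAD_FAST b → push 31
LOAD_CONST → push 7
BINARY_OP - → 31 - 7 = 24
STORE_FAST m → m=24
LOAD_FAST_LOAD_FAST a,m → push -2,24
BINARY_OP + → -2 + 24 = 22
STORE_FAST z → z=22
LOAD_CONST → push 0
STORE_FAST i → i=0
LOAD_FAST i → push 0
LOAD_CONST → push 4
COMPARE_OP bool(<) → 0 vs 4 = True
POP_JUMP_IF_FALSE → pop True; no jump
LOAD_FAST_LOAD_FAST m,z → push 24,22
BINARY_OP // → 24 // 22 = 1
STORE_FAST m → m=1
LOAD_FAST_LOAD_FAST m,m → push 1,1
BINARY_OP - → 1 - 1 = 0
STORE_FAST m → m=0
LOAD_FAST i → push 0
LOAD_CONST → push 1
BINARY_OP + → 0 + 1 = 1
STORE_FAST i → i=1
LOAD_FAST i → push 1
LOAD_CONST → push 4
COMPARE_OP bool(<) → 1 vs 4 = True
POP_JUMP_IF_FALSE → pop True; no jump
LOAD_FAST_LOAD_FAST m,z → push 0,22
BINARY_OP // → 0 // 22 = 0
STORE_FAST m → m=0
LOAD_FAST_LOAD_FAST m,m → push 0,0
BINARY_OP - → 0 - 0 = 0
STORE_FAST m → m=0
LOAD_FAST i → push 1
LOAD_CONST → push 1
BINARY_OP + → 1 + 1 = 2
STORE_FAST i → i=2
LOAD_FAST i → push 2
LOAD_CONST → push 4
COMPARE_OP bool(<) → 2 vs 4 = True
POP_JUMP_IF_FALSE → pop True; no jump
LOAD_FAST_LOAD_FAST m,z → push 0,22
BINARY_OP // → 0 // 22 = 0
STORE_FAST m → m=0
LOAD_FAST_LOAD_FAST m,m → push 0,0
BINARY_OP - → 0 - 0 = 0
STORE_FAST m → m=0
LOAD_FAST i → push 2
LOAD_CONST → push 1
BINARY_OP + → 2 + 1 = 3
STORE_FAST i → i=3
LOAD_FAST i → push 3
LOAD_CONST → push 4
COMPARE_OP bool(<) → 3 vs 4 = True
POP_JUMP_IF_FALSE → pop True; no jump
LOAD_FAST_LOAD_FAST m,z → push 0,22
BINARY_OP // → 0 // 22 = 0
STORE_FAST m → m=0
LOAD_FAST_LOAD_FAST m,m → push 0,0
BINARY_OP - → 0 - 0 = 0
STORE_FAST m → m=0
LOAD_FAST i → push 3
LOAD_CONST → push 1
BINARY_OP + → 3 + 1 = 4
STORE_FAST i → i=4
LOAD_FAST i → push 4
LOAD_CONST → push 4
COMPARE_OP bool(<) → 4 vs 4 = False
POP_JUMP_IF_FALSE → pop False; jump
LOAD_FAST m → push 0
RETURN_VALUE → return 0.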